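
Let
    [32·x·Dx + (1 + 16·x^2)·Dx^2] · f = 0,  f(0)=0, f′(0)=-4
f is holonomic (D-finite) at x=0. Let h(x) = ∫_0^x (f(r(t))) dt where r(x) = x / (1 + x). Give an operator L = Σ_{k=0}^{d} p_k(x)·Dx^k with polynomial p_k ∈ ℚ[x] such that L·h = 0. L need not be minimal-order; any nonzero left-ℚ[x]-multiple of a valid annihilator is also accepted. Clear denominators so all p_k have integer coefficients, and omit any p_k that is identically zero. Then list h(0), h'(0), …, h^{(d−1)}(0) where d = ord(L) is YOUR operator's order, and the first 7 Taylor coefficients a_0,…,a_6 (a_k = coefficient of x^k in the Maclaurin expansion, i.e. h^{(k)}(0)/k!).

L = (2 + 34·x)·Dx^2 + (1 + 2·x + 17·x^2)·Dx^3  (order 3).
h: a_k = 0, 0, -2, 4/3, 13/3, -12, -202/15, …
ICs: h(0) = 0, h′(0) = 0, h′′(0) = -4.

f: a_k = 0, -4, 0, 64/3, 0, -1024/5, 0, …
Substitute x→r, Dx→(1/r')Dx; clear ⇒ L₀.
h=∫h₀ ⇒ L = L₀·Dx.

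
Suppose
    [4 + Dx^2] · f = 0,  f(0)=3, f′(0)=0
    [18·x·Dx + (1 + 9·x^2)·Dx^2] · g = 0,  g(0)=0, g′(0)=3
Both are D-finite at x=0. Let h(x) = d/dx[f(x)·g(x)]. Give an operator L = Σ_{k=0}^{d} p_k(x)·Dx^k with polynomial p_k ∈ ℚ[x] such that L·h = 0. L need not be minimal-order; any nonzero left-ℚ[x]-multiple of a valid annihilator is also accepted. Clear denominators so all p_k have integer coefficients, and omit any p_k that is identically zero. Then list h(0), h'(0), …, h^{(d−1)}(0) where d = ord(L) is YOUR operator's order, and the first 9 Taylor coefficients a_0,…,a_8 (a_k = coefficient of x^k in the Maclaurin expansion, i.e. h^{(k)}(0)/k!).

L = (52480 + 1115424·x^2 + 18751824·x^4 + 15209856·x^6 + 3464208·x^8 - 11337408·x^10 + 34012224·x^12) + (31032·x + 1320624·x^3 + 10701720·x^5 + 13646880·x^7 + 18895680·x^9 + 34012224·x^11)·Dx + (13640 + 300780·x^2 + 4978584·x^4 + 5269212·x^6 + 3621672·x^8 + 2834352·x^10 + 17006112·x^12)·Dx^2 + (7758·x + 330156·x^3 + 2675430·x^5 + 3411720·x^7 + 4723920·x^9 + 8503056·x^11)·Dx^3 + (130 + 5481·x^2 + 72657·x^4 + 366687·x^6 + 688905·x^8 + 1417176·x^10 + 2125764·x^12)·Dx^4  (order 4).
h: a_k = 9, 0, -135, 0, 1029, 0, -43669/5, 0, 2688597/35, …
ICs: h(0) = 9, h′(0) = 0, h′′(0) = -270, h′′′(0) = 0.

f: a_k = 3, 0, -6, 0, 2, 0, -4/15, 0, 2/105, …
g: a_k = 0, 3, 0, -9, 0, 243/5, 0, -2187/7, 0, …
f·g: L₀ = L_f ⊗_s L_g, ord ≤ 2·2.
h₀' ⇒ L via d/dx closure of L₀.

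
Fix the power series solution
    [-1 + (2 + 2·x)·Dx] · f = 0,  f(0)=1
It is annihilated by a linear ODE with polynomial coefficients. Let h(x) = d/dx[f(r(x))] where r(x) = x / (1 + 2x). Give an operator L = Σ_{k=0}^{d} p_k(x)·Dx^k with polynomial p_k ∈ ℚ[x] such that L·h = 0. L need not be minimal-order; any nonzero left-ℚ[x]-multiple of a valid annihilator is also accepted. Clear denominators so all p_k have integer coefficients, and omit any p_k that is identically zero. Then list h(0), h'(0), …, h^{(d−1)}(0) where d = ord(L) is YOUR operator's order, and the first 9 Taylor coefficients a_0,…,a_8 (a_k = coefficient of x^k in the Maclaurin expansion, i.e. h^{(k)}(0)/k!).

L = (-9 - 24·x) + (-2 - 10·x - 12·x^2)·Dx  (order 1).
h: a_k = 1/2, -9/4, 123/16, -757/32, 17715/256, -100935/512, 1134735/2048, -6340365/4096, 283019715/65536, …
ICs: h(0) = 1/2.

f: a_k = 1, 1/2, -1/8, 1/16, -5/128, 7/256, -21/1024, 33/2048, -429/32768, …
h₀=f(r): pull back L_f along r ⇒ L₀.
h=h₀': d/dx-closure on L₀ ⇒ L.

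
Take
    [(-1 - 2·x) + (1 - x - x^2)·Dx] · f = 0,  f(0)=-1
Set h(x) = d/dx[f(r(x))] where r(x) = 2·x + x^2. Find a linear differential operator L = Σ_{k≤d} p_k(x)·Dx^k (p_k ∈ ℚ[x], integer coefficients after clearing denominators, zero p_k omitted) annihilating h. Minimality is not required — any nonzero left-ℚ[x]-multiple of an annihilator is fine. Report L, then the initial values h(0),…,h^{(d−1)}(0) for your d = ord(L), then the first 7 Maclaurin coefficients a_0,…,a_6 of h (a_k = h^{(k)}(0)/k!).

L = (9 + 42·x + 105·x^2 + 164·x^3 + 141·x^4 + 60·x^5 + 10·x^6) + (-1 - 3·x + 9·x^2 + 39·x^3 + 55·x^4 + 39·x^5 + 14·x^6 + 2·x^7)·Dx  (order 1).
h: a_k = -2, -18, -96, -472, -2170, -9570, -41048, …
ICs: h(0) = -2.

f: a_k = -1, -1, -2, -3, -5, -8, -13, …
L₀ from L_f via x↦r, Dx↦r'^{-1}Dx.
h=h₀': d/dx-closure on L₀ ⇒ L.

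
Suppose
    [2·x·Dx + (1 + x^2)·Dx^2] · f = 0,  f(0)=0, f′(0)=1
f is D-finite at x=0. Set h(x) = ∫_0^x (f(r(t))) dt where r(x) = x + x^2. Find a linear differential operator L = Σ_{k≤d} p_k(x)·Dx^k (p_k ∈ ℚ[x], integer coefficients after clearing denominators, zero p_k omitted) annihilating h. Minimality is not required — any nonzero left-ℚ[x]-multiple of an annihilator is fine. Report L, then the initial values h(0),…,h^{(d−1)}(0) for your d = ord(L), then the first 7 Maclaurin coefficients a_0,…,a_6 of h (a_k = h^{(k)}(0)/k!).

f: a_k = 0, 1, 0, -1/3, 0, 1/5, 0, …
Substitute x→r, Dx→(1/r')Dx; clear ⇒ L₀.
Integrate: L := L₀·Dx.
L = (-2 + 2·x + 8·x^2 + 12·x^3 + 6·x^4)·Dx^2 + (1 + 2·x + x^2 + 4·x^3 + 5·x^4 + 2·x^5)·Dx^3  (order 3).
h: a_k = 0, 0, 1/2, 1/3, -1/12, -1/5, -2/15, …
ICs: h(0) = 0, h′(0) = 0, h′′(0) = 1.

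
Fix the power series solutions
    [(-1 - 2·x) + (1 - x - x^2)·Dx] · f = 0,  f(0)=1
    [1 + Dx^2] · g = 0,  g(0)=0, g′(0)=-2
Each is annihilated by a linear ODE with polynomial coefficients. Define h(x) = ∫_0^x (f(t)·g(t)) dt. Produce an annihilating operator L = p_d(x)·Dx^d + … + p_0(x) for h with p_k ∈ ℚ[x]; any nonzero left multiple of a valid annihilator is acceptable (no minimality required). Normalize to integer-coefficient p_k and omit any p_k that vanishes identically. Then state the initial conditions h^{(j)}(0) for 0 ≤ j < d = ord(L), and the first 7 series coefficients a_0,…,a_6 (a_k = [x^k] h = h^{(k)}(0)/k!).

f: a_k = 1, 1, 2, 3, 5, 8, 13, …
g: a_k = 0, -2, 0, 1/3, 0, -1/60, 0, …
Product ⇒ symmetric product L₀, ord ≤ 2.
∫: right-multiply L₀ by Dx.
L = (1 + x + x^2)·Dx + (2 + 4·x)·Dx^2 + (-1 + x + x^2)·Dx^3  (order 3).
h: a_k = 0, 0, -1, -2/3, -11/12, -17/15, -187/120, …
ICs: h(0) = 0, h′(0) = 0, h′′(0) = -2.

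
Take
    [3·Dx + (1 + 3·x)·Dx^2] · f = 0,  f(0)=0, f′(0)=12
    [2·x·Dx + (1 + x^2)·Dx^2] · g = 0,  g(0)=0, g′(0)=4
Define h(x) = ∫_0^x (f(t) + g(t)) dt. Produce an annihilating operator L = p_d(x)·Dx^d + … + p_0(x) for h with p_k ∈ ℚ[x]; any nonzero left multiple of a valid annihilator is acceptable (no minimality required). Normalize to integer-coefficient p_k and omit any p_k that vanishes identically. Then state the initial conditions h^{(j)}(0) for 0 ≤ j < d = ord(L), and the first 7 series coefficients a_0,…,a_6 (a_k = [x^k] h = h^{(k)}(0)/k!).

L = (-6 - 54·x + 18·x^2 + 18·x^3)·Dx^2 + (-20 - 12·x - 48·x^2 + 36·x^3 + 36·x^4)·Dx^3 + (-3 - 7·x + 6·x^2 + 2·x^3 + 9·x^4 + 9·x^5)·Dx^4  (order 4).
h: a_k = 0, 0, 8, -6, 26/3, -81/5, 488/15, …
ICs: h(0) = 0, h′(0) = 0, h′′(0) = 16, h′′′(0) = -36.

f: a_k = 0, 12, -18, 36, -81, 972/5, -486, …
g: a_k = 0, 4, 0, -4/3, 0, 4/5, 0, …
Weyl lclm of L_f,L_g ⇒ L₀ (ord ≤ 4).
Integrate: L := L₀·Dx.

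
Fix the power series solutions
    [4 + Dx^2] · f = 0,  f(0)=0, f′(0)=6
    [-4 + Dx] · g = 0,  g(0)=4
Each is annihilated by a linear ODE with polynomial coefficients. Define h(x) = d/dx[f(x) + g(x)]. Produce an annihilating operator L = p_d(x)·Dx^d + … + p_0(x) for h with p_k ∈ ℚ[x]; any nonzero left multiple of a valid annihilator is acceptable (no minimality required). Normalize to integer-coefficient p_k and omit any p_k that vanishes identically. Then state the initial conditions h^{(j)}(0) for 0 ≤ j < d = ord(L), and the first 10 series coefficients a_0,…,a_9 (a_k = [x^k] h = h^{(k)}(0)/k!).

f: a_k = 0, 6, 0, -4, 0, 4/5, 0, -8/105, 0, 4/945, …
g: a_k = 4, 16, 32, 128/3, 128/3, 512/15, 1024/45, 4096/315, 2048/315, 8192/2835, …
Weyl lclm of L_f,L_g ⇒ L₀ (ord ≤ 3).
h=h₀': d/dx-closure on L₀ ⇒ L.
L = 16 - 4·Dx + 4·Dx^2 - Dx^3  (order 3).
h: a_k = 22, 64, 116, 512/3, 524/3, 2048/15, 4072/45, 16384/315, 1172/45, 32768/2835, …
ICs: h(0) = 22, h′(0) = 64, h′′(0) = 232.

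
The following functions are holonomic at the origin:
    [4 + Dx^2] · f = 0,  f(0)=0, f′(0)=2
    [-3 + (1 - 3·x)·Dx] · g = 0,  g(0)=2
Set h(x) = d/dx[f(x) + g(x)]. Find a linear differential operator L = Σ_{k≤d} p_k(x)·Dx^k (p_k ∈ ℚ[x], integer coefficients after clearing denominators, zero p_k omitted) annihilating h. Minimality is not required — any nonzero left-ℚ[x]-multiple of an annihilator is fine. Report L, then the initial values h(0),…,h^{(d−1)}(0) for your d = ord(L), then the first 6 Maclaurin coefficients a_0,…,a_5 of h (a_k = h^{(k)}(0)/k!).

f: a_k = 0, 2, 0, -4/3, 0, 4/15, …
g: a_k = 2, 6, 18, 54, 162, 486, …
Weyl lclm of L_f,L_g ⇒ L₀ (ord ≤ 3).
h=h₀': d/dx-closure on L₀ ⇒ L.
L = (1344 - 288·x + 432·x^2) + (-116 + 396·x - 216·x^2 + 216·x^3)·Dx + (336 - 72·x + 108·x^2)·Dx^2 + (-29 + 99·x - 54·x^2 + 54·x^3)·Dx^3  (order 3).
h: a_k = 8, 36, 158, 648, 7294/3, 8748, …
ICs: h(0) = 8, h′(0) = 36, h′′(0) = 316.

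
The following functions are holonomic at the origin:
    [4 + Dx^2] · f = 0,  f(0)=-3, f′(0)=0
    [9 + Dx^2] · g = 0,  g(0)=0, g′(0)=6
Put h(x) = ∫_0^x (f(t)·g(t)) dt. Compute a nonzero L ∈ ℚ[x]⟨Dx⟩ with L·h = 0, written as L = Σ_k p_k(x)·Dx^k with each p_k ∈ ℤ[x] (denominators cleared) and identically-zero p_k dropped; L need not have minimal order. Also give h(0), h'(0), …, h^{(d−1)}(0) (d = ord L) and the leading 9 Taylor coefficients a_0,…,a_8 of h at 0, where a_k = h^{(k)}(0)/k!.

f: a_k = -3, 0, 6, 0, -2, 0, 4/15, 0, -2/105, …
g: a_k = 0, 6, 0, -9, 0, 81/20, 0, -243/280, 0, …
h₀=f·g: eliminate ⇒ L₀, order ≤ 2·2.
h=∫h₀ ⇒ L = L₀·Dx.
L = 25·Dx + 26·Dx^3 + Dx^5  (order 5).
h: a_k = 0, 0, -9, 0, 63/4, 0, -521/40, 0, 13021/2240, …
ICs: h(0) = 0, h′(0) = 0, h′′(0) = -18, h′′′(0) = 0, h′′′′(0) = 378.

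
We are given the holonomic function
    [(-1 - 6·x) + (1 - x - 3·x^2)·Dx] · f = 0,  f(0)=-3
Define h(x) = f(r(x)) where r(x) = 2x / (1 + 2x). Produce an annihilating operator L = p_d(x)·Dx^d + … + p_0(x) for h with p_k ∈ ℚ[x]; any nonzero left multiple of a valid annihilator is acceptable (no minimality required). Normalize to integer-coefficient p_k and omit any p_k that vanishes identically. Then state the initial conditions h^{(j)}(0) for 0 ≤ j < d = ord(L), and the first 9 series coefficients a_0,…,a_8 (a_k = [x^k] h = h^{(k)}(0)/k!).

L = (2 + 28·x) + (-1 - 4·x + 8·x^2 + 24·x^3)·Dx  (order 1).
h: a_k = -3, -6, -36, 0, -432, 864, -6912, 24192, -131328, …
ICs: h(0) = -3.

f: a_k = -3, -3, -12, -21, -57, -120, -291, -651, -1524, …
Substitute x→r, Dx→(1/r')Dx; clear ⇒ L₀.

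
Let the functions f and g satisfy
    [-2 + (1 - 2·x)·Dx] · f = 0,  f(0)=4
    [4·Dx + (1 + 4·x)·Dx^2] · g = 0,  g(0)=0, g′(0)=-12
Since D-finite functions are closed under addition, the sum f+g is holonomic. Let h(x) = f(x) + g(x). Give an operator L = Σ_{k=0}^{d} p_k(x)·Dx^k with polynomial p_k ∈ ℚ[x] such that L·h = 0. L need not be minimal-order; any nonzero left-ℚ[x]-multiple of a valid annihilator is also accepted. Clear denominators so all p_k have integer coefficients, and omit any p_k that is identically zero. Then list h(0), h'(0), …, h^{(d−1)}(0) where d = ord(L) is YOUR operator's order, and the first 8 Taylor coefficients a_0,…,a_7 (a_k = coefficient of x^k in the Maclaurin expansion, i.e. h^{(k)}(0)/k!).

L = (28 + 16·x)·Dx + (-1 + 40·x + 32·x^2)·Dx^2 + (-1 - 3·x + 6·x^2 + 8·x^3)·Dx^3  (order 3).
h: a_k = 4, -4, 40, -32, 256, -2432/5, 2304, -45568/7, …
ICs: h(0) = 4, h′(0) = -4, h′′(0) = 80.

f: a_k = 4, 8, 16, 32, 64, 128, 256, 512, …
g: a_k = 0, -12, 24, -64, 192, -3072/5, 2048, -49152/7, …
L₀ := lclm(L_f,L_g); ord L₀ ≤ 1+2.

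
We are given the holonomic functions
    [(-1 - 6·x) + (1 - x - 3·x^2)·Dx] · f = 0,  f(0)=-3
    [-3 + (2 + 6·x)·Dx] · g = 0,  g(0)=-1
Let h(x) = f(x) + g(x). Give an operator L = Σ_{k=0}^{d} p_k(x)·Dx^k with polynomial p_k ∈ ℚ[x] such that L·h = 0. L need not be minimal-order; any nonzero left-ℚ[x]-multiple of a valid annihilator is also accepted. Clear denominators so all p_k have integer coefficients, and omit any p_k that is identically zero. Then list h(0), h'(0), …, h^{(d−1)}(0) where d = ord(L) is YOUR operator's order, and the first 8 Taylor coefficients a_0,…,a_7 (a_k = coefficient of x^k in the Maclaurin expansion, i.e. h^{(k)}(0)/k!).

L = (-57 - 297·x - 567·x^2 - 810·x^3) + (41 + 246·x + 891·x^2 + 1998·x^3 + 2025·x^4)·Dx + (2 - 38·x - 186·x^2 + 54·x^3 + 918·x^4 + 810·x^5)·Dx^2  (order 2).
h: a_k = -4, -9/2, -87/8, -363/16, -6891/128, -32421/256, -282675/1024, -1405419/2048, …
ICs: h(0) = -4, h′(0) = -9/2.

f: a_k = -3, -3, -12, -21, -57, -120, -291, -651, …
g: a_k = -1, -3/2, 9/8, -27/16, 405/128, -1701/256, 15309/1024, -72171/2048, …
Weyl lclm of L_f,L_g ⇒ L₀ (ord ≤ 2).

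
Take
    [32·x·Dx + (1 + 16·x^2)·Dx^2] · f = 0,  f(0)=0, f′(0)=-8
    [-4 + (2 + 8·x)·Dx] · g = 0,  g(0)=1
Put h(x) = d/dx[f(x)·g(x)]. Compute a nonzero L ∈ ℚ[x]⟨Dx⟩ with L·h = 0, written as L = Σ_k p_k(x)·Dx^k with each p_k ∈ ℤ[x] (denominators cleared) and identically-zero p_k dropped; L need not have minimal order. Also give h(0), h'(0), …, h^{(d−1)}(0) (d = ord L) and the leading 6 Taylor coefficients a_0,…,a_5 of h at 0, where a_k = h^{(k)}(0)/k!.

f: a_k = 0, -8, 0, 128/3, 0, -2048/5, …
g: a_k = 1, 2, -2, 4, -10, 28, …
L₀ := L_f ⊗_s L_g (sym. prod.), ord ≤ 2.
Derive L from L₀ (diff closure).
L = (20 + 640·x + 128·x^2 - 6144·x^3 - 3072·x^4) + (28 + 336·x + 1152·x^2 - 3584·x^3 - 21504·x^4 - 12288·x^5)·Dx + (3 + 8·x - 48·x^2 - 256·x^3 - 1792·x^4 - 6144·x^5 - 4096·x^6)·Dx^2  (order 2).
h: a_k = -8, -32, 176, 640/3, -6224/3, -26176/5, …
ICs: h(0) = -8, h′(0) = -32.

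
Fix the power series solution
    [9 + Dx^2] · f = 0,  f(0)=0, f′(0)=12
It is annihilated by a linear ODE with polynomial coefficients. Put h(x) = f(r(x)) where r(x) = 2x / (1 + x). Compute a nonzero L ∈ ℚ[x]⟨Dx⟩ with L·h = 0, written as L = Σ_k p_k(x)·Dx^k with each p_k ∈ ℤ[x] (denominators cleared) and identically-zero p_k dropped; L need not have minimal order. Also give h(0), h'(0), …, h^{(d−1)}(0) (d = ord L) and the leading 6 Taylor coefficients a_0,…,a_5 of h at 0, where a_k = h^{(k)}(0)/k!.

L = 36 + (2 + 6·x + 6·x^2 + 2·x^3)·Dx + (1 + 4·x + 6·x^2 + 4·x^3 + x^4)·Dx^2  (order 2).
h: a_k = 0, 24, -24, -120, 408, -2904/5, …
ICs: h(0) = 0, h′(0) = 24.

f: a_k = 0, 12, 0, -18, 0, 81/10, …
Change of var in L_f (x↦r) gives L₀.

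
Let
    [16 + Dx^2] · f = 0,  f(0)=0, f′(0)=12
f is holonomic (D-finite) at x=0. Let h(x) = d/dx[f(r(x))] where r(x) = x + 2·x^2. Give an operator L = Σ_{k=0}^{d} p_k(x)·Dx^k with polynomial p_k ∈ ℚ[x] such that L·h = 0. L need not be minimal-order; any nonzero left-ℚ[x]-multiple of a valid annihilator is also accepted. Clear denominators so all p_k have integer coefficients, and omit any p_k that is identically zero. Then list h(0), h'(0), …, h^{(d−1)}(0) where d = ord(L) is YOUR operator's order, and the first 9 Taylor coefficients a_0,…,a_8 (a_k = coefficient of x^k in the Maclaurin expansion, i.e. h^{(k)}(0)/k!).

L = (64 + 256·x + 1536·x^2 + 4096·x^3 + 4096·x^4) + (-12 - 48·x)·Dx + (1 + 8·x + 16·x^2)·Dx^2  (order 2).
h: a_k = 12, 48, -96, -768, -1792, 0, 106496/15, 229376/15, 1163264/105, …
ICs: h(0) = 12, h′(0) = 48.

f: a_k = 0, 12, 0, -32, 0, 128/5, 0, -1024/105, 0, …
Substitute x→r, Dx→(1/r')Dx; clear ⇒ L₀.
Differentiate: ansatz ord ≤ ord L₀ ⇒ L.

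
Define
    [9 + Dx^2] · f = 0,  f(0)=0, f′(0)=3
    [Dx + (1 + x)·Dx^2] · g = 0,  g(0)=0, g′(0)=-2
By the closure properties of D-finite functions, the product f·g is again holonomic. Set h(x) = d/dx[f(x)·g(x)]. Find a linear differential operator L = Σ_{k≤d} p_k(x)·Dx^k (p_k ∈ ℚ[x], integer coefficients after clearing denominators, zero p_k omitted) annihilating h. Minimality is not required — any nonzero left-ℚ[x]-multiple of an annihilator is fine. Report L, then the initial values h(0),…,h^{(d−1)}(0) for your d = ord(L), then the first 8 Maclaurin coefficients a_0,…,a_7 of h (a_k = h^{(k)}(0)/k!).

f: a_k = 0, 3, 0, -9/2, 0, 81/40, 0, -243/560, …
g: a_k = 0, -2, 1, -2/3, 1/2, -2/5, 1/3, -2/7, …
h₀=f·g: eliminate ⇒ L₀, order ≤ 2·2.
Differentiate: ansatz ord ≤ ord L₀ ⇒ L.
L = (13743 + 107892·x + 319302·x^2 + 475308·x^3 + 381267·x^4 + 157464·x^5 + 26244·x^6) + (4104 + 24192·x + 53460·x^2 + 56700·x^3 + 29160·x^4 + 5832·x^5)·Dx + (4020 + 27828·x + 76770·x^2 + 109512·x^3 + 85698·x^4 + 34992·x^5 + 5832·x^6)·Dx^2 + (456 + 2688·x + 5940·x^2 + 6300·x^3 + 3240·x^4 + 648·x^5)·Dx^3 + (277 + 1760·x + 4588·x^2 + 6300·x^3 + 4815·x^4 + 1944·x^5 + 324·x^6)·Dx^4  (order 4).
h: a_k = 0, -12, 9, 28, -15, -27/2, 217/40, 129/35, …
ICs: h(0) = 0, h′(0) = -12, h′′(0) = 18, h′′′(0) = 168.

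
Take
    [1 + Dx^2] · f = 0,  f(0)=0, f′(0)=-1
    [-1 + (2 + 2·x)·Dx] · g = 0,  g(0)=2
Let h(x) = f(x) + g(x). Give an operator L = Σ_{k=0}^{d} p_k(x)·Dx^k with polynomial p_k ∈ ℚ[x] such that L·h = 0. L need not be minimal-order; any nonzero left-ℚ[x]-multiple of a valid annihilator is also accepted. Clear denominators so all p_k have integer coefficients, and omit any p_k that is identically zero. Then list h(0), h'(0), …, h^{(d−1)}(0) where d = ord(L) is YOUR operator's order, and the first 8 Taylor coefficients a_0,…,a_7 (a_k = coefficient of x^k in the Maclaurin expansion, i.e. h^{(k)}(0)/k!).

L = (-7 - 8·x - 4·x^2) + (6 + 22·x + 24·x^2 + 8·x^3)·Dx + (-7 - 8·x - 4·x^2)·Dx^2 + (6 + 22·x + 24·x^2 + 8·x^3)·Dx^3  (order 3).
h: a_k = 2, 0, -1/4, 7/24, -5/64, 89/1920, -21/512, 10459/322560, …
ICs: h(0) = 2, h′(0) = 0, h′′(0) = -1/2.

f: a_k = 0, -1, 0, 1/6, 0, -1/120, 0, 1/5040, …
g: a_k = 2, 1, -1/4, 1/8, -5/64, 7/128, -21/512, 33/1024, …
Sum ⇒ L₀ = lclm(L_f,L_g) in ℚ(x)⟨Dx⟩.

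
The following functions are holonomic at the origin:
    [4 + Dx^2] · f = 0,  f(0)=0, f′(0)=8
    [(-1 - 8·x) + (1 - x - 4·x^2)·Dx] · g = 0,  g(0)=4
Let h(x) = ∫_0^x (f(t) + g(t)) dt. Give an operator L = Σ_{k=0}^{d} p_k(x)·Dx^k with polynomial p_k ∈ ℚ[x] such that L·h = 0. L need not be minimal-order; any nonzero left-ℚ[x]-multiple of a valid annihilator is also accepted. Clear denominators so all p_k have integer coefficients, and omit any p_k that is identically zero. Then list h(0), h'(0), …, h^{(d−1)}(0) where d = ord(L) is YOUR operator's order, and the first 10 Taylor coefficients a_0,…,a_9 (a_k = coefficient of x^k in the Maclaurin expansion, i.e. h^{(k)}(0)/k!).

f: a_k = 0, 8, 0, -16/3, 0, 16/15, 0, -32/315, 0, 16/2835, …
g: a_k = 4, 4, 20, 36, 116, 260, 724, 1764, 4660, 11716, …
L₀ := lclm(L_f,L_g); ord L₀ ≤ 2+1.
Integrate: L := L₀·Dx.
L = (-116 - 1008·x - 968·x^2 - 2688·x^3 - 640·x^4 - 1024·x^5)·Dx + (28 + 4·x - 8·x^2 - 200·x^3 - 480·x^4 - 384·x^5 - 512·x^6)·Dx^2 + (-29 - 252·x - 242·x^2 - 672·x^3 - 160·x^4 - 256·x^5)·Dx^3 + (7 + x - 2·x^2 - 50·x^3 - 120·x^4 - 96·x^5 - 128·x^6)·Dx^4  (order 4).
h: a_k = 0, 4, 6, 20/3, 23/3, 116/5, 1958/45, 724/7, 138907/630, 4660/9, …
ICs: h(0) = 0, h′(0) = 4, h′′(0) = 12, h′′′(0) = 40.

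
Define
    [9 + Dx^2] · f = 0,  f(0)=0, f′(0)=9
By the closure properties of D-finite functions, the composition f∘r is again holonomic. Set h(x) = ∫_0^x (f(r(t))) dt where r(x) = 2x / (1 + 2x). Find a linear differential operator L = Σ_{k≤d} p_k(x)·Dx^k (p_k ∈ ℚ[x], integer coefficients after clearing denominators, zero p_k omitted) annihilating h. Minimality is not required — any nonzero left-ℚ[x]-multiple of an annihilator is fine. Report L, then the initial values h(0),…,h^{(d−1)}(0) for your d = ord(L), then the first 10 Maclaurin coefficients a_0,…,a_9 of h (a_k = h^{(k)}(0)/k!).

f: a_k = 0, 9, 0, -27/2, 0, 243/40, 0, -729/560, 0, 729/4480, …
f∘r: x↦r, Dx↦Dx/r' in L_f ⇒ L₀.
Integrate: L := L₀·Dx.
L = 36·Dx + (4 + 24·x + 48·x^2 + 32·x^3)·Dx^2 + (1 + 8·x + 24·x^2 + 32·x^3 + 16·x^4)·Dx^3  (order 3).
h: a_k = 0, 0, 9, -12, -9, 504/5, -1758/5, 6120/7, -58059/35, 10096/5, …
ICs: h(0) = 0, h′(0) = 0, h′′(0) = 18.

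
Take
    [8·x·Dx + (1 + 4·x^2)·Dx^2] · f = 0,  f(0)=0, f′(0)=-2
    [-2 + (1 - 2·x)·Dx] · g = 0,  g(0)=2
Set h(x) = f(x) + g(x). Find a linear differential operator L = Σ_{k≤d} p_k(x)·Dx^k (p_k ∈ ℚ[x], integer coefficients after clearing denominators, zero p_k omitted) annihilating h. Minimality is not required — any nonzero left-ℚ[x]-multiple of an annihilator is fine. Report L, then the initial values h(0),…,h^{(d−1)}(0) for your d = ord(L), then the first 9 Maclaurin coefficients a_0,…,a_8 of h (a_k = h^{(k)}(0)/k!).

L = (8 - 64·x - 96·x^2)·Dx + (-8 + 8·x - 32·x^2 - 96·x^3)·Dx^2 + (1 - 16·x^4)·Dx^3  (order 3).
h: a_k = 2, 2, 8, 56/3, 32, 288/5, 128, 1920/7, 512, …
ICs: h(0) = 2, h′(0) = 2, h′′(0) = 16.

f: a_k = 0, -2, 0, 8/3, 0, -32/5, 0, 128/7, 0, …
g: a_k = 2, 4, 8, 16, 32, 64, 128, 256, 512, …
Sum ⇒ L₀ = lclm(L_f,L_g) in ℚ(x)⟨Dx⟩.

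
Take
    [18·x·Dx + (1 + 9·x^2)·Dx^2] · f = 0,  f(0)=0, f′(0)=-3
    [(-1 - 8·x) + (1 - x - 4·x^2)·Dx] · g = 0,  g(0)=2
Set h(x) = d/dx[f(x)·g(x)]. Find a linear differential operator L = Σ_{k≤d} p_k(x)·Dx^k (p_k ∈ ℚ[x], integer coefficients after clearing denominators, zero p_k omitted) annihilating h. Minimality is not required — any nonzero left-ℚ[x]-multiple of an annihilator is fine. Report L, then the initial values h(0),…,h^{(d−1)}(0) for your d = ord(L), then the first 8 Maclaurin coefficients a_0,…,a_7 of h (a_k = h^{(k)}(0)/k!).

L = (6 + 5022·x^2 + 7776·x^3 + 46656·x^4) + (21 + 186·x + 297·x^2 + 1710·x^3 + 7776·x^4 + 31104·x^5)·Dx + (-4 - 5·x - 119·x^2 + 99·x^3 - 315·x^4 + 1296·x^5 + 3888·x^6)·Dx^2  (order 2).
h: a_k = -6, -12, -36, -144, -906, -9756/5, -2976, -483264/35, …
ICs: h(0) = -6, h′(0) = -12.

f: a_k = 0, -3, 0, 9, 0, -243/5, 0, 2187/7, …
g: a_k = 2, 2, 10, 18, 58, 130, 362, 882, …
f·g: L₀ = L_f ⊗_s L_g, ord ≤ 2·1.
h₀' ⇒ L via d/dx closure of L₀.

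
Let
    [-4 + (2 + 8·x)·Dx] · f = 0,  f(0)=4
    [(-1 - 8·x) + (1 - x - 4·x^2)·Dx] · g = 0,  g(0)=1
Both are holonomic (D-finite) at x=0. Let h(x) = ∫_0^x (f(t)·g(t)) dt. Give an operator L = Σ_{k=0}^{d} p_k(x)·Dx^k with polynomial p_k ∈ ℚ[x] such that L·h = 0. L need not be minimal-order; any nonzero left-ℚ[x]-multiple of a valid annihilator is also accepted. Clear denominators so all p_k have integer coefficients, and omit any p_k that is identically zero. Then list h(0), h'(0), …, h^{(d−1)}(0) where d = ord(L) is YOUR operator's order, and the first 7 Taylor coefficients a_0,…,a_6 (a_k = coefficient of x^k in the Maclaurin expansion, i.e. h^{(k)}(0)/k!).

L = (3 + 10·x + 24·x^2)·Dx + (-1 - 3·x + 8·x^2 + 16·x^3)·Dx^2  (order 2).
h: a_k = 0, 4, 6, 20/3, 21, 124/5, 286/3, …
ICs: h(0) = 0, h′(0) = 4.

f: a_k = 4, 8, -8, 16, -40, 112, -336, …
g: a_k = 1, 1, 5, 9, 29, 65, 181, …
Sym-product of L_f,L_g gives L₀ (≤ ord 1).
h=∫₀ˣh₀: take L = L₀·Dx.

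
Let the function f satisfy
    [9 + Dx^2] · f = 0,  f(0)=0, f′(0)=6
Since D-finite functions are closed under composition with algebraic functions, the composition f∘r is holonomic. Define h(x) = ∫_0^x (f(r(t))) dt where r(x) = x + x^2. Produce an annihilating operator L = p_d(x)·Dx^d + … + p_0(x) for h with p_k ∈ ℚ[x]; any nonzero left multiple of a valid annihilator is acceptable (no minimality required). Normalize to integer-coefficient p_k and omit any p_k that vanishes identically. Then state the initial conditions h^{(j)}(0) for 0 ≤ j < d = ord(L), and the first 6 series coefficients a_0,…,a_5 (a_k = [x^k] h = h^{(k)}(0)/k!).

f: a_k = 0, 6, 0, -9, 0, 81/20, …
f∘r: x↦r, Dx↦Dx/r' in L_f ⇒ L₀.
Integrate: L := L₀·Dx.
L = (9 + 54·x + 108·x^2 + 72·x^3)·Dx - 2·Dx^2 + (1 + 2·x)·Dx^3  (order 3).
h: a_k = 0, 0, 3, 2, -9/4, -27/5, …
ICs: h(0) = 0, h′(0) = 0, h′′(0) = 6.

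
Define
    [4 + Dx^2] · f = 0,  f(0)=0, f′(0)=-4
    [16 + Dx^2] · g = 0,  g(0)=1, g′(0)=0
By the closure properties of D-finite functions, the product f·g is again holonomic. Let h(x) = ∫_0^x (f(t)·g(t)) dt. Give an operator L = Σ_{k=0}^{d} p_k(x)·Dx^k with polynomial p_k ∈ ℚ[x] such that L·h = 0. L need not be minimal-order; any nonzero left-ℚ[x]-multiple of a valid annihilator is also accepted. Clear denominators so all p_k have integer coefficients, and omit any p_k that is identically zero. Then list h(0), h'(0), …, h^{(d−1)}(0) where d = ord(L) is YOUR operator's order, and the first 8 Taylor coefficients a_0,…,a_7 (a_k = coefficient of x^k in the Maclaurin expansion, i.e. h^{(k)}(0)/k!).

f: a_k = 0, -4, 0, 8/3, 0, -8/15, 0, 16/315, …
g: a_k = 1, 0, -8, 0, 32/3, 0, -256/45, 0, …
h₀=f·g: eliminate ⇒ L₀, order ≤ 2·2.
h=∫₀ˣh₀: take L = L₀·Dx.
L = 144·Dx + 40·Dx^3 + Dx^5  (order 5).
h: a_k = 0, 0, -2, 0, 26/3, 0, -484/45, 0, …
ICs: h(0) = 0, h′(0) = 0, h′′(0) = -4, h′′′(0) = 0, h′′′′(0) = 208.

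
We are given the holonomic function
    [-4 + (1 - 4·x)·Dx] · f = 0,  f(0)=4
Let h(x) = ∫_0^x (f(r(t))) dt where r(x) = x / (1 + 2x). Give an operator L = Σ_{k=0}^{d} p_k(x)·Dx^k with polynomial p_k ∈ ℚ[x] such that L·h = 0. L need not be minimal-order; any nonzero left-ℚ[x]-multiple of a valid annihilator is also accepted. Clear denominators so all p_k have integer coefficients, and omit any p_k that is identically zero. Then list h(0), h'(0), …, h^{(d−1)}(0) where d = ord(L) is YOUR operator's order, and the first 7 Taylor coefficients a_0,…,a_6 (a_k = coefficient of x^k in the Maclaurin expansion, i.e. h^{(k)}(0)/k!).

L = 4·Dx + (-1 + 4·x^2)·Dx^2  (order 2).
h: a_k = 0, 4, 8, 32/3, 16, 128/5, 128/3, …
ICs: h(0) = 0, h′(0) = 4.

f: a_k = 4, 16, 64, 256, 1024, 4096, 16384, …
Substitute x→r, Dx→(1/r')Dx; clear ⇒ L₀.
h=∫h₀ ⇒ L = L₀·Dx.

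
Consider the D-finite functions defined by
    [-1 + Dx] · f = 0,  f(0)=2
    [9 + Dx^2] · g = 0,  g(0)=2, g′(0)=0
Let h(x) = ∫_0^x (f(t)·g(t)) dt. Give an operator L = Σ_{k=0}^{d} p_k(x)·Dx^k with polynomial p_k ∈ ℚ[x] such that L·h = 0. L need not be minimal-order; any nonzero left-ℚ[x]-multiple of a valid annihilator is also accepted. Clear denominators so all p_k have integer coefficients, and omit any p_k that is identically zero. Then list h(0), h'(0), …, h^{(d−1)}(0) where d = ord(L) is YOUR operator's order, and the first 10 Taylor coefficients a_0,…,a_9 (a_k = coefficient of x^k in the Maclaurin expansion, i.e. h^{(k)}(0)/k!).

f: a_k = 2, 2, 1, 1/3, 1/12, 1/60, 1/360, 1/2520, 1/20160, 1/181440, …
g: a_k = 2, 0, -9, 0, 27/4, 0, -81/40, 0, 729/2240, 0, …
f·g: L₀ = L_f ⊗_s L_g, ord ≤ 1·2.
∫: right-multiply L₀ by Dx.
L = 10·Dx - 2·Dx^2 + Dx^3  (order 3).
h: a_k = 0, 4, 2, -16/3, -13/3, 14/15, 79/45, 88/315, -307/1260, -527/5670, …
ICs: h(0) = 0, h′(0) = 4, h′′(0) = 4.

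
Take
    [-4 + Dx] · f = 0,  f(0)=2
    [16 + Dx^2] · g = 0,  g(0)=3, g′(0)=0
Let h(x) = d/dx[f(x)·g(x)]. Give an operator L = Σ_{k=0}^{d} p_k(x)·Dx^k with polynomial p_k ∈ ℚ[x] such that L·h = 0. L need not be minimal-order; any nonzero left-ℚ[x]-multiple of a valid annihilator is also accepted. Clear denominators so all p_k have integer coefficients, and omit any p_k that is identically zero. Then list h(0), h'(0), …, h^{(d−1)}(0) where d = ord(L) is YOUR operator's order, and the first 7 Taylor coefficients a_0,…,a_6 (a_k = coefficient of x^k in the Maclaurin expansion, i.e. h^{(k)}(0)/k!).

L = 32 - 8·Dx + Dx^2  (order 2).
h: a_k = 24, 0, -384, -1024, -1024, 0, 16384/15, …
ICs: h(0) = 24, h′(0) = 0.

f: a_k = 2, 8, 16, 64/3, 64/3, 256/15, 512/45, …
g: a_k = 3, 0, -24, 0, 32, 0, -256/15, …
Product ⇒ symmetric product L₀, ord ≤ 2.
Differentiate: ansatz ord ≤ ord L₀ ⇒ L.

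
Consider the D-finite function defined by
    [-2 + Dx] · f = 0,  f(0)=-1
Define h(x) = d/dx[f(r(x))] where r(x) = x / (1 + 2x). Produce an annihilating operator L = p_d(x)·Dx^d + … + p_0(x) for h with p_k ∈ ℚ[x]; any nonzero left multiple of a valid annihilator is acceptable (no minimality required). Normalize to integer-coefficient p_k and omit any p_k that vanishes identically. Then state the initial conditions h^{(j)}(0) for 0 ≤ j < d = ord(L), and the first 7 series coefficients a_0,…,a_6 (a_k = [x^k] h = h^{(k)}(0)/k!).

L = (-2 - 8·x) + (-1 - 4·x - 4·x^2)·Dx  (order 1).
h: a_k = -2, 4, -4, -8/3, 76/3, -1208/15, 8728/45, …
ICs: h(0) = -2.

f: a_k = -1, -2, -2, -4/3, -2/3, -4/15, -4/45, …
Substitute x→r, Dx→(1/r')Dx; clear ⇒ L₀.
Derive L from L₀ (diff closure).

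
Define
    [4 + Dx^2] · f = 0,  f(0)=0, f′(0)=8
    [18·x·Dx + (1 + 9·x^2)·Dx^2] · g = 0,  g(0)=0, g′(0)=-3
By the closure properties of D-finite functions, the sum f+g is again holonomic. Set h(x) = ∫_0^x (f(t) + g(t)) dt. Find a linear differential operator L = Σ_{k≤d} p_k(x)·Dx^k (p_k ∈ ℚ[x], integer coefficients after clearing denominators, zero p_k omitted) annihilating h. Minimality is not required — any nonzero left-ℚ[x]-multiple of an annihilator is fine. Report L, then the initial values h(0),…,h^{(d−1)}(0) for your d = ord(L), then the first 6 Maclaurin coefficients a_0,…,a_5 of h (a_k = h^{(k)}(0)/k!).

f: a_k = 0, 8, 0, -16/3, 0, 16/15, …
g: a_k = 0, -3, 0, 9, 0, -243/5, …
Sum ⇒ L₀ = lclm(L_f,L_g) in ℚ(x)⟨Dx⟩.
∫: right-multiply L₀ by Dx.
L = (-3744·x + 37584·x^3 + 11664·x^5)·Dx^2 + (-28 + 864·x^2 + 10692·x^4 + 5832·x^6)·Dx^3 + (-936·x + 9396·x^3 + 2916·x^5)·Dx^4 + (-7 + 216·x^2 + 2673·x^4 + 1458·x^6)·Dx^5  (order 5).
h: a_k = 0, 0, 5/2, 0, 11/12, 0, …
ICs: h(0) = 0, h′(0) = 0, h′′(0) = 5, h′′′(0) = 0, h′′′′(0) = 22.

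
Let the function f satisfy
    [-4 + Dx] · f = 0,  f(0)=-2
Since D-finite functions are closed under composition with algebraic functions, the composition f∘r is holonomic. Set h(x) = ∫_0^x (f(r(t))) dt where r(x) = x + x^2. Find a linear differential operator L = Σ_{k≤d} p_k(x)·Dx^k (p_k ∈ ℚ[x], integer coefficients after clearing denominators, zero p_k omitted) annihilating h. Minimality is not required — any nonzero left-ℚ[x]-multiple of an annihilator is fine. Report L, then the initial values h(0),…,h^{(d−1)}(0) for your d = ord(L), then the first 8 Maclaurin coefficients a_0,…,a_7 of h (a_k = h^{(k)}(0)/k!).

L = (-4 - 8·x)·Dx + Dx^2  (order 2).
h: a_k = 0, -2, -4, -8, -40/3, -304/15, -416/15, -11072/315, …
ICs: h(0) = 0, h′(0) = -2.

f: a_k = -2, -8, -16, -64/3, -64/3, -256/15, -512/45, -2048/315, …
Substitute x→r, Dx→(1/r')Dx; clear ⇒ L₀.
h=∫h₀ ⇒ L = L₀·Dx.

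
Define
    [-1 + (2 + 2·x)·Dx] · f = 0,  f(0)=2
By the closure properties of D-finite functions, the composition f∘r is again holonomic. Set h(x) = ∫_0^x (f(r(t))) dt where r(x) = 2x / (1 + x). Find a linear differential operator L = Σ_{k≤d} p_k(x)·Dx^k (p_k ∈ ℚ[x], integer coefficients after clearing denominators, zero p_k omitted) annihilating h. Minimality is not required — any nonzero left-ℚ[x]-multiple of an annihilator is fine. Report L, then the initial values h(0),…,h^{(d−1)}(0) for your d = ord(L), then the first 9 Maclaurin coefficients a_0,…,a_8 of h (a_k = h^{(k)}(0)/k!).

L = -Dx + (1 + 4·x + 3·x^2)·Dx^2  (order 2).
h: a_k = 0, 2, 1, -1, 5/4, -37/20, 25/8, -327/56, 753/64, …
ICs: h(0) = 0, h′(0) = 2.

f: a_k = 2, 1, -1/4, 1/8, -5/64, 7/128, -21/512, 33/1024, -429/16384, …
h₀=f(r): pull back L_f along r ⇒ L₀.
∫: right-multiply L₀ by Dx.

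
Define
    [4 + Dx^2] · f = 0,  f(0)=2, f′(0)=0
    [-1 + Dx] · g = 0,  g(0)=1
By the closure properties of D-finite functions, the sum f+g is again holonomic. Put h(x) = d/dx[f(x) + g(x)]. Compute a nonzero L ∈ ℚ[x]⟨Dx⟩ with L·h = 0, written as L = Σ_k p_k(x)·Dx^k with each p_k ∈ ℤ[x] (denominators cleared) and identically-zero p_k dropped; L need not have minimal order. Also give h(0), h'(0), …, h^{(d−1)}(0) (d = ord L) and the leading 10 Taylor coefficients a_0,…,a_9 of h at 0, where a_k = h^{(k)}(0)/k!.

f: a_k = 2, 0, -4, 0, 4/3, 0, -8/45, 0, 4/315, 0, …
g: a_k = 1, 1, 1/2, 1/6, 1/24, 1/120, 1/720, 1/5040, 1/40320, 1/362880, …
f+g: L₀ = lclm(L_f,L_g), ord ≤ 2+1.
h₀' ⇒ L via d/dx closure of L₀.
L = 4 - 4·Dx + Dx^2 - Dx^3  (order 3).
h: a_k = 1, -7, 1/2, 11/2, 1/24, -127/120, 1/720, 57/560, 1/40320, -2047/362880, …
ICs: h(0) = 1, h′(0) = -7, h′′(0) = 1.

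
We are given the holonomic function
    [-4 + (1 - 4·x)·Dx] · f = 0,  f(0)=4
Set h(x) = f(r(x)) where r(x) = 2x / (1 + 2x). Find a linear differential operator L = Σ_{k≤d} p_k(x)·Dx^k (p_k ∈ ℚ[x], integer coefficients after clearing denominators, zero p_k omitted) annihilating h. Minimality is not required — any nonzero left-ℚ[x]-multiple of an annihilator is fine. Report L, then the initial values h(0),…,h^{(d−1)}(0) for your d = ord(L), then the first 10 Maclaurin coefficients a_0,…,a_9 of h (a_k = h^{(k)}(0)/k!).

L = 8 + (-1 + 4·x + 12·x^2)·Dx  (order 1).
h: a_k = 4, 32, 192, 1152, 6912, 41472, 248832, 1492992, 8957952, 53747712, …
ICs: h(0) = 4.

f: a_k = 4, 16, 64, 256, 1024, 4096, 16384, 65536, 262144, 1048576, …
Change of var in L_f (x↦r) gives L₀.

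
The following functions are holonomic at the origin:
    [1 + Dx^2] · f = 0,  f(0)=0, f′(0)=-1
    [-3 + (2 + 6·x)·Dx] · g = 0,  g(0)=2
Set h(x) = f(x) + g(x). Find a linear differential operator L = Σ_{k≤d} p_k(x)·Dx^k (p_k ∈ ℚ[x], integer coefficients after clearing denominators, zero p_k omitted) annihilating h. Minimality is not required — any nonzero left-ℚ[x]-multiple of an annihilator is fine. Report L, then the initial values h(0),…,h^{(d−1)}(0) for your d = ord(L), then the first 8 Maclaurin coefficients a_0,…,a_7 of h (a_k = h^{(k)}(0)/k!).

L = (-93 - 72·x - 108·x^2) + (-10 + 18·x + 216·x^2 + 216·x^3)·Dx + (-93 - 72·x - 108·x^2)·Dx^2 + (-10 + 18·x + 216·x^2 + 216·x^3)·Dx^3  (order 3).
h: a_k = 2, 2, -9/4, 85/24, -405/64, 25499/1920, -15309/512, 22733929/322560, …
ICs: h(0) = 2, h′(0) = 2, h′′(0) = -9/2.

f: a_k = 0, -1, 0, 1/6, 0, -1/120, 0, 1/5040, …
g: a_k = 2, 3, -9/4, 27/8, -405/64, 1701/128, -15309/512, 72171/1024, …
Sum ⇒ L₀ = lclm(L_f,L_g) in ℚ(x)⟨Dx⟩.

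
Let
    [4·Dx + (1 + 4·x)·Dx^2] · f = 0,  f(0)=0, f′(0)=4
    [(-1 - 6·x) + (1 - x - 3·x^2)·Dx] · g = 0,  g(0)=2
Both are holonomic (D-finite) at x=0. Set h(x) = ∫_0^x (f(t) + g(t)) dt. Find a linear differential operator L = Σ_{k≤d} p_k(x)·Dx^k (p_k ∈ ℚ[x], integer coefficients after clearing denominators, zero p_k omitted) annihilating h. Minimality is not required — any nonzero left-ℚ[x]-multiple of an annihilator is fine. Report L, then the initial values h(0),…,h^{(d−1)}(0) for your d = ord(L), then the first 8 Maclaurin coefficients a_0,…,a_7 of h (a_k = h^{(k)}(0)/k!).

L = (-212 - 1072·x - 3144·x^2 - 2160·x^3 - 2592·x^4)·Dx^2 + (-5 - 248·x - 1922·x^2 - 4308·x^3 - 4464·x^4 - 4320·x^5)·Dx^3 + (6 + 53·x + 108·x^2 - 110·x^3 - 519·x^4 - 1044·x^5 - 864·x^6)·Dx^4  (order 4).
h: a_k = 0, 2, 3, 0, 53/6, -26/5, 712/15, -1466/21, …
ICs: h(0) = 0, h′(0) = 2, h′′(0) = 6, h′′′(0) = 0.

f: a_k = 0, 4, -8, 64/3, -64, 1024/5, -2048/3, 16384/7, …
g: a_k = 2, 2, 8, 14, 38, 80, 194, 434, …
Sum ⇒ L₀ = lclm(L_f,L_g) in ℚ(x)⟨Dx⟩.
∫: right-multiply L₀ by Dx.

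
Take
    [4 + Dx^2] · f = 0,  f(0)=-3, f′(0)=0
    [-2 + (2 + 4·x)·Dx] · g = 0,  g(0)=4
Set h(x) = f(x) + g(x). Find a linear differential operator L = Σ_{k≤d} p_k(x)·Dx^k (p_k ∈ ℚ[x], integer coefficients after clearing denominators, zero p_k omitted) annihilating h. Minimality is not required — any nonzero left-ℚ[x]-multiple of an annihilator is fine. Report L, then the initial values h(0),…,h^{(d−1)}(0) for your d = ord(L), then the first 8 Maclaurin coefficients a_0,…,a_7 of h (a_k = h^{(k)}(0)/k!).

f: a_k = -3, 0, 6, 0, -2, 0, 4/15, 0, …
g: a_k = 4, 4, -2, 2, -5/2, 7/2, -21/4, 33/4, …
Weyl lclm of L_f,L_g ⇒ L₀ (ord ≤ 3).
L = (-28 - 64·x - 64·x^2) + (12 + 88·x + 192·x^2 + 128·x^3)·Dx + (-7 - 16·x - 16·x^2)·Dx^2 + (3 + 22·x + 48·x^2 + 32·x^3)·Dx^3  (order 3).
h: a_k = 1, 4, 4, 2, -9/2, 7/2, -299/60, 33/4, …
ICs: h(0) = 1, h′(0) = 4, h′′(0) = 8.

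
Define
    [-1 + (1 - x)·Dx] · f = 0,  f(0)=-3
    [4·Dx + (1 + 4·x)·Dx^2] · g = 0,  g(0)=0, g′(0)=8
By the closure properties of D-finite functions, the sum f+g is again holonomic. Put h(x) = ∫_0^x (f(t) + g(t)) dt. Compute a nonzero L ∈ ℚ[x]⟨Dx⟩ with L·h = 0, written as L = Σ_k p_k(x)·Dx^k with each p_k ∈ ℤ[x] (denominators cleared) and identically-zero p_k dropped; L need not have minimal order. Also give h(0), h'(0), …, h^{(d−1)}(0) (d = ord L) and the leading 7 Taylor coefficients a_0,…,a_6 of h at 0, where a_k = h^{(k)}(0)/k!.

f: a_k = -3, -3, -3, -3, -3, -3, -3, …
g: a_k = 0, 8, -16, 128/3, -128, 2048/5, -4096/3, …
L₀ := lclm(L_f,L_g); ord L₀ ≤ 1+2.
∫: right-multiply L₀ by Dx.
L = (44 + 16·x)·Dx^2 + (-13 + 56·x + 32·x^2)·Dx^3 + (-3 - 11·x + 6·x^2 + 8·x^3)·Dx^4  (order 4).
h: a_k = 0, -3, 5/2, -19/3, 119/12, -131/5, 2033/30, …
ICs: h(0) = 0, h′(0) = -3, h′′(0) = 5, h′′′(0) = -38.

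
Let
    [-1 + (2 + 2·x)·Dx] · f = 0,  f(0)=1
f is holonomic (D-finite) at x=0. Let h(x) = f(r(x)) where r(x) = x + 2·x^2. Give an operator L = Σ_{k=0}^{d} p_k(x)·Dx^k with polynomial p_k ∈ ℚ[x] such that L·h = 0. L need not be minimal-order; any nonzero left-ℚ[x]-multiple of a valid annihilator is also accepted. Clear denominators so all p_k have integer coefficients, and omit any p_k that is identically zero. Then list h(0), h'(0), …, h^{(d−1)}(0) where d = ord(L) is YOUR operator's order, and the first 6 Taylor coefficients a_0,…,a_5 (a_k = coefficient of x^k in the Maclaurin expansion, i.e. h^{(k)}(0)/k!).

L = (-1 - 4·x) + (2 + 2·x + 4·x^2)·Dx  (order 1).
h: a_k = 1, 1/2, 7/8, -7/16, -21/128, 119/256, …
ICs: h(0) = 1.

f: a_k = 1, 1/2, -1/8, 1/16, -5/128, 7/256, …
f∘r: x↦r, Dx↦Dx/r' in L_f ⇒ L₀.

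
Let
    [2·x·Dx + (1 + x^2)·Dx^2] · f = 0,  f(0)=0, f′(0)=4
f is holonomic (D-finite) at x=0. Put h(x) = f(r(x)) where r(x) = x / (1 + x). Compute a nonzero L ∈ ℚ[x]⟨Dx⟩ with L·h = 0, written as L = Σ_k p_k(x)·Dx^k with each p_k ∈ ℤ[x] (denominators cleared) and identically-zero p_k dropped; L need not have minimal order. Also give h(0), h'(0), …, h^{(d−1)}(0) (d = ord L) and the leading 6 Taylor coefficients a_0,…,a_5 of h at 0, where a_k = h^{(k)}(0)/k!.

L = (2 + 4·x)·Dx + (1 + 2·x + 2·x^2)·Dx^2  (order 2).
h: a_k = 0, 4, -4, 8/3, 0, -16/5, …
ICs: h(0) = 0, h′(0) = 4.

f: a_k = 0, 4, 0, -4/3, 0, 4/5, …
h₀=f(r): pull back L_f along r ⇒ L₀.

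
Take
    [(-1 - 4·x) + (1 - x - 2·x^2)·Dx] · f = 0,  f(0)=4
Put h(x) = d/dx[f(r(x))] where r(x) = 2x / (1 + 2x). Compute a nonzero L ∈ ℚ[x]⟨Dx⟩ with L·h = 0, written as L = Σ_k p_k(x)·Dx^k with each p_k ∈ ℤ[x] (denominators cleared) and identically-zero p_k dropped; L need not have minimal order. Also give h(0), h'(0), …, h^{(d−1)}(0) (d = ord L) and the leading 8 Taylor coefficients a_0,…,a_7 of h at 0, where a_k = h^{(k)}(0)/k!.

f: a_k = 4, 4, 12, 20, 44, 84, 172, 340, …
h₀=f(r): pull back L_f along r ⇒ L₀.
h₀' ⇒ L via d/dx closure of L₀.
L = (8 + 48·x + 288·x^2 + 320·x^3) + (-1 - 14·x - 36·x^2 + 56·x^3 + 160·x^4)·Dx  (order 1).
h: a_k = 8, 64, 0, 1024, -2560, 18432, -71680, 360448, …
ICs: h(0) = 8.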